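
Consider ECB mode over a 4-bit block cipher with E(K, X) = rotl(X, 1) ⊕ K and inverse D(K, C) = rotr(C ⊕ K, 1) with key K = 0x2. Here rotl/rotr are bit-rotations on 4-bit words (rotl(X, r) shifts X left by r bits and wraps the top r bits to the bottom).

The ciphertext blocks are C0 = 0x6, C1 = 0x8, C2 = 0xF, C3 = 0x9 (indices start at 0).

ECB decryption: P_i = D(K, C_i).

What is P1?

P1: D(K, 0x8) = 0x5.

P1 = 0x5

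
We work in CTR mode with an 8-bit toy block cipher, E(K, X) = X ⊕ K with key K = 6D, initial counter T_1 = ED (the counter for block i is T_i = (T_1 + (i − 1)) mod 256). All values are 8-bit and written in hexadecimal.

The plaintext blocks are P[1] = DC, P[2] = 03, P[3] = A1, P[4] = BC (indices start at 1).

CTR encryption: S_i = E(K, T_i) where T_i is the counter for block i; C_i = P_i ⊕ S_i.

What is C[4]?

C[1]: T = ED, S = E(K, T) = 80; DC ⊕ 80 = 5C.
C[2]: T = EE, S = E(K, T) = 83; 03 ⊕ 83 = 80.
C[3]: T = EF, S = E(K, T) = 82; A1 ⊕ 82 = 23.
C[4]: T = F0, S = E(K, T) = 9D; BC ⊕ 9D = 21.

C[4] = 21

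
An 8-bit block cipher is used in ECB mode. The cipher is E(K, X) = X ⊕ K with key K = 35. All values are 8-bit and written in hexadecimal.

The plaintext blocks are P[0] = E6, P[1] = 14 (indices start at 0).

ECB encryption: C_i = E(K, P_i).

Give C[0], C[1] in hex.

C[0]: E(K, E6) = D3.
C[1]: E(K, 14) = 21.

C[0] = D3, C[1] = 21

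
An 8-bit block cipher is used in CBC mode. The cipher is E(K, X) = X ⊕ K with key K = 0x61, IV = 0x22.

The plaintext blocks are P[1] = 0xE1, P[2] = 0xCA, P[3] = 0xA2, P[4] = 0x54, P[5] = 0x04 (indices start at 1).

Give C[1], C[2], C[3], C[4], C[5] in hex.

C[1] = 0xA2, C[2] = 0x09, C[3] = 0xCA, C[4] = 0xFF, C[5] = 0x9A

CBC encryption: C_i = E(K, P_i ⊕ C_{i−1}), with C_{0} = IV.
C[1]: P[1] ⊕ 0x22 = 0xC3; E(K, 0xC3) = 0xA2.
C[2]: P[2] ⊕ 0xA2 = 0x68; E(K, 0x68) = 0x09.
C[3]: P[3] ⊕ 0x09 = 0xAB; E(K, 0xAB) = 0xCA.
C[4]: P[4] ⊕ 0xCA = 0x9E; E(K, 0x9E) = 0xFF.
C[5]: P[5] ⊕ 0xFF = 0xFB; E(K, 0xFB) = 0x9A.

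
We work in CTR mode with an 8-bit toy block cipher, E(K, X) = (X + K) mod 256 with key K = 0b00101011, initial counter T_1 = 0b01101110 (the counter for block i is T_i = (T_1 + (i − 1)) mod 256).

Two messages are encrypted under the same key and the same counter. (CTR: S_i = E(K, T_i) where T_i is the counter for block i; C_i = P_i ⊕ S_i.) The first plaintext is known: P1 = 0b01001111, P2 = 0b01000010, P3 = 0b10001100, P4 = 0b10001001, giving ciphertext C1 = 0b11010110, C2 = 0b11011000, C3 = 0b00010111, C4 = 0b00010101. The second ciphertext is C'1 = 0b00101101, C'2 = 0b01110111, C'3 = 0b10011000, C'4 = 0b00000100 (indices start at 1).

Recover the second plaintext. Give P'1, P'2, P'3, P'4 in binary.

P'1 = 0b10110100, P'2 = 0b11101101, P'3 = 0b00000011, P'4 = 0b10011000

In CTR with a reused counter, both messages share the same keystream S_i, so C_i ⊕ C'_i = P_i ⊕ P'_i and thus P'_i = P_i ⊕ C_i ⊕ C'_i.
P'1: 0b01001111 ⊕ 0b11010110 ⊕ 0b00101101 = 0b10110100.
P'2: 0b01000010 ⊕ 0b11011000 ⊕ 0b01110111 = 0b11101101.
P'3: 0b10001100 ⊕ 0b00010111 ⊕ 0b10011000 = 0b00000011.
P'4: 0b10001001 ⊕ 0b00010101 ⊕ 0b00000100 = 0b10011000.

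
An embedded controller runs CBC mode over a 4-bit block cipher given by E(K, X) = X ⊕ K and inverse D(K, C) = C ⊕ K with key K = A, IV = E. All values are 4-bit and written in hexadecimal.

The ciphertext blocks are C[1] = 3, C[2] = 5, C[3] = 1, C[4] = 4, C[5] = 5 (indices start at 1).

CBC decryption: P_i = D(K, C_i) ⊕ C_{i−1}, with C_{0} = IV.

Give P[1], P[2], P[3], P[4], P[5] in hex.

P[1]: D(K, 3) = 9; 9 ⊕ E = 7.
P[2]: D(K, 5) = F; F ⊕ 3 = C.
P[3]: D(K, 1) = B; B ⊕ 5 = E.
P[4]: D(K, 4) = E; E ⊕ 1 = F.
P[5]: D(K, 5) = F; F ⊕ 4 = B.

P[1] = 7, P[2] = C, P[3] = E, P[4] = F, P[5] = B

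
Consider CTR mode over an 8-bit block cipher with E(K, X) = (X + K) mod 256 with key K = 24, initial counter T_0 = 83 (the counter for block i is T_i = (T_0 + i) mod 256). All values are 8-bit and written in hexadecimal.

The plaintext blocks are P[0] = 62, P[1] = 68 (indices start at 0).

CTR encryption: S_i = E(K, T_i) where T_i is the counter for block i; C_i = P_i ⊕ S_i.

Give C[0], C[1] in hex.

C[0] = C5, C[1] = C0

C[0]: T = 83, S = E(K, T) = A7; 62 ⊕ A7 = C5.
C[1]: T = 84, S = E(K, T) = A8; 68 ⊕ A8 = C0.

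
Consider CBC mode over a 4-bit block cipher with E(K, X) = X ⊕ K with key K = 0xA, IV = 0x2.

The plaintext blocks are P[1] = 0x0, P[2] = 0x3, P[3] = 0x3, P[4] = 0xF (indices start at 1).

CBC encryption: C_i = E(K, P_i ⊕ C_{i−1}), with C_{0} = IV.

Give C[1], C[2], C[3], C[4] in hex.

C[1] = 0x8, C[2] = 0x1, C[3] = 0x8, C[4] = 0xD

C[1]: P[1] ⊕ 0x2 = 0x2; E(K, 0x2) = 0x8.
C[2]: P[2] ⊕ 0x8 = 0xB; E(K, 0xB) = 0x1.
C[3]: P[3] ⊕ 0x1 = 0x2; E(K, 0x2) = 0x8.
C[4]: P[4] ⊕ 0x8 = 0x7; E(K, 0x7) = 0xD.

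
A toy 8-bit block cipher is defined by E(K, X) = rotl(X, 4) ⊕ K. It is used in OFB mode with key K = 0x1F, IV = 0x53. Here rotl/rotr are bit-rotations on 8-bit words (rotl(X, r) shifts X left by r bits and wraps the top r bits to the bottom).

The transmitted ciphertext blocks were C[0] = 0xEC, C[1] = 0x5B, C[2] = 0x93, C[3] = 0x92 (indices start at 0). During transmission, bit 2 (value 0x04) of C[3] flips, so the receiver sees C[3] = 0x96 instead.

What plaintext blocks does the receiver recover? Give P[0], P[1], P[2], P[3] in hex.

P[0] = 0xC6, P[1] = 0xE6, P[2] = 0x57, P[3] = 0xC5

OFB decryption: S_i = E(K, S_{i−1}) with S_{−1} = IV; P_i = C_i ⊕ S_i.
Only C[3] changed, to 0x96. In OFB, a change in C_i flips the same bit in P_i only; the keystream is unaffected. Decrypting the received ciphertext:
P[0]: S = E(K, 0x53) = 0x2A; 0xEC ⊕ 0x2A = 0xC6.
P[1]: S = E(K, 0x2A) = 0xBD; 0x5B ⊕ 0xBD = 0xE6.
P[2]: S = E(K, 0xBD) = 0xC4; 0x93 ⊕ 0xC4 = 0x57.
P[3]: S = E(K, 0xC4) = 0x53; 0x96 ⊕ 0x53 = 0xC5.
Blocks that differ from the original plaintext: P[3].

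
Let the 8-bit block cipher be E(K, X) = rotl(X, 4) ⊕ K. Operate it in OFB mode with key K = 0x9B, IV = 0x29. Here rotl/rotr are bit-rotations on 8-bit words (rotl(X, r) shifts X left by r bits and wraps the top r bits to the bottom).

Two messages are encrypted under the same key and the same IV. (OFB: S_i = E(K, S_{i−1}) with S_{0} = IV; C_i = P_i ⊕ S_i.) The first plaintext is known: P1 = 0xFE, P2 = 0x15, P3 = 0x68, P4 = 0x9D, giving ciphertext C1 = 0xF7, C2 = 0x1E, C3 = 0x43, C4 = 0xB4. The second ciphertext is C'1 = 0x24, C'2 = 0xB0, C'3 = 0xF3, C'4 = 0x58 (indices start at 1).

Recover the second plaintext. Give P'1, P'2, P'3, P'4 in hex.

P'1 = 0x2D, P'2 = 0xBB, P'3 = 0xD8, P'4 = 0x71

In OFB with a reused IV, both messages share the same keystream S_i, so C_i ⊕ C'_i = P_i ⊕ P'_i and thus P'_i = P_i ⊕ C_i ⊕ C'_i.
P'1: 0xFE ⊕ 0xF7 ⊕ 0x24 = 0x2D.
P'2: 0x15 ⊕ 0x1E ⊕ 0xB0 = 0xBB.
P'3: 0x68 ⊕ 0x43 ⊕ 0xF3 = 0xD8.
P'4: 0x9D ⊕ 0xB4 ⊕ 0x58 = 0x71.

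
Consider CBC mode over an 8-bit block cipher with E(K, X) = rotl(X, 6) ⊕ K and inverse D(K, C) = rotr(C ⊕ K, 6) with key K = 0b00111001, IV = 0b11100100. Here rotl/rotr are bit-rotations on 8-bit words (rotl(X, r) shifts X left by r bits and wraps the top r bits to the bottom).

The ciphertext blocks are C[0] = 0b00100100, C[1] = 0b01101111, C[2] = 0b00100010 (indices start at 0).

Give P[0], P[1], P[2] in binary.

CBC decryption: P_i = D(K, C_i) ⊕ C_{i−1}, with C_{−1} = IV.
P[0]: D(K, 0b00100100) = 0b01110100; 0b01110100 ⊕ 0b11100100 = 0b10010000.
P[1]: D(K, 0b01101111) = 0b01011001; 0b01011001 ⊕ 0b00100100 = 0b01111101.
P[2]: D(K, 0b00100010) = 0b01101100; 0b01101100 ⊕ 0b01101111 = 0b00000011.

P[0] = 0b10010000, P[1] = 0b01111101, P[2] = 0b00000011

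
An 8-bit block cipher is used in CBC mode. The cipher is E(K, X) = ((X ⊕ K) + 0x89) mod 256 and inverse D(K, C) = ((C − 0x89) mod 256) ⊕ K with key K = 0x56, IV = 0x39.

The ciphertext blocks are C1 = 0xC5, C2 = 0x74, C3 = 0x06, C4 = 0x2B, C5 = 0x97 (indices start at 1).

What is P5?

CBC decryption: P_i = D(K, C_i) ⊕ C_{i−1}, with C_{0} = IV.
P5: D(K, 0x97) = 0x58; 0x58 ⊕ 0x2B = 0x73.

P5 = 0x73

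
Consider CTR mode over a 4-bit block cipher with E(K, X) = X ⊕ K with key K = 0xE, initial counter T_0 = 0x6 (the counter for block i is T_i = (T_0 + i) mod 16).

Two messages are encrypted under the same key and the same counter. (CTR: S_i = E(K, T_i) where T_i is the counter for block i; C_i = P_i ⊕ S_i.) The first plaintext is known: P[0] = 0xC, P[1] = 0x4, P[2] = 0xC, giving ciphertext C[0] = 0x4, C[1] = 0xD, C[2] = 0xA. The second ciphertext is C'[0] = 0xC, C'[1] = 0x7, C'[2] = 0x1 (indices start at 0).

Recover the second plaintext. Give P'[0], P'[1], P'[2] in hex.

In CTR with a reused counter, both messages share the same keystream S_i, so C_i ⊕ C'_i = P_i ⊕ P'_i and thus P'_i = P_i ⊕ C_i ⊕ C'_i.
P'[0]: 0xC ⊕ 0x4 ⊕ 0xC = 0x4.
P'[1]: 0x4 ⊕ 0xD ⊕ 0x7 = 0xE.
P'[2]: 0xC ⊕ 0xA ⊕ 0x1 = 0x7.

P'[0] = 0x4, P'[1] = 0xE, P'[2] = 0x7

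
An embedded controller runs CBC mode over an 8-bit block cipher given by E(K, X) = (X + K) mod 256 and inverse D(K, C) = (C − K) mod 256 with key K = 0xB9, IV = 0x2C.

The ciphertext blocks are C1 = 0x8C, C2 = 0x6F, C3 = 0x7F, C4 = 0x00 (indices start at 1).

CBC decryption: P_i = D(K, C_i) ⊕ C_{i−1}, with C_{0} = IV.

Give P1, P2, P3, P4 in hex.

P1: D(K, 0x8C) = 0xD3; 0xD3 ⊕ 0x2C = 0xFF.
P2: D(K, 0x6F) = 0xB6; 0xB6 ⊕ 0x8C = 0x3A.
P3: D(K, 0x7F) = 0xC6; 0xC6 ⊕ 0x6F = 0xA9.
P4: D(K, 0x00) = 0x47; 0x47 ⊕ 0x7F = 0x38.

P1 = 0xFF, P2 = 0x3A, P3 = 0xA9, P4 = 0x38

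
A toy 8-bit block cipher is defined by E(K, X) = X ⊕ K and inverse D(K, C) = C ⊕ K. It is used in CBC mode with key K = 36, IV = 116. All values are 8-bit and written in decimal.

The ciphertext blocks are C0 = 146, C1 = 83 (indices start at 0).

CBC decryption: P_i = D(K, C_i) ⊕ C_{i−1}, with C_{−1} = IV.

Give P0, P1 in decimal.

P0 = 194, P1 = 229

P0: D(K, 146) = 182; 182 ⊕ 116 = 194.
P1: D(K, 83) = 119; 119 ⊕ 146 = 229.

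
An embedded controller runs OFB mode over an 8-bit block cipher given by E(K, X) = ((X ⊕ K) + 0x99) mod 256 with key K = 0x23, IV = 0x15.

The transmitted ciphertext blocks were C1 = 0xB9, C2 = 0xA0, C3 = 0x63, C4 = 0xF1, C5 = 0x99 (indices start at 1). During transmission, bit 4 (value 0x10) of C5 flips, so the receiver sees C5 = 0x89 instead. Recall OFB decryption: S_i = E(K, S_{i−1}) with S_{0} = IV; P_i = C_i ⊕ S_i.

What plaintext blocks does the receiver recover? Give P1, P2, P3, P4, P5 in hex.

P1 = 0x76, P2 = 0x25, P3 = 0x5C, P4 = 0x44, P5 = 0xA6

Only C5 changed, to 0x89. In OFB, a change in C_i flips the same bit in P_i only; the keystream is unaffected. Decrypting the received ciphertext:
P1: S = E(K, 0x15) = 0xCF; 0xB9 ⊕ 0xCF = 0x76.
P2: S = E(K, 0xCF) = 0x85; 0xA0 ⊕ 0x85 = 0x25.
P3: S = E(K, 0x85) = 0x3F; 0x63 ⊕ 0x3F = 0x5C.
P4: S = E(K, 0x3F) = 0xB5; 0xF1 ⊕ 0xB5 = 0x44.
P5: S = E(K, 0xB5) = 0x2F; 0x89 ⊕ 0x2F = 0xA6.
Blocks that differ from the original plaintext: P5.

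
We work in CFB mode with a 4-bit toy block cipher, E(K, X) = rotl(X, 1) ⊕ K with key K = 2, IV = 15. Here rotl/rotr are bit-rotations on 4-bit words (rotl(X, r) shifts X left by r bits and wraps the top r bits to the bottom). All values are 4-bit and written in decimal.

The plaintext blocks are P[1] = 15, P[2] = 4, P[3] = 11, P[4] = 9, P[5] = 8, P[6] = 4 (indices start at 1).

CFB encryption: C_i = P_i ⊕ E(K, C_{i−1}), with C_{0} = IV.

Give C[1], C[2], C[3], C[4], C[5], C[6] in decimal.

C[1] = 2, C[2] = 2, C[3] = 13, C[4] = 0, C[5] = 10, C[6] = 3

C[1]: E(K, 15) = 13; 15 ⊕ 13 = 2.
C[2]: E(K, 2) = 6; 4 ⊕ 6 = 2.
C[3]: E(K, 2) = 6; 11 ⊕ 6 = 13.
C[4]: E(K, 13) = 9; 9 ⊕ 9 = 0.
C[5]: E(K, 0) = 2; 8 ⊕ 2 = 10.
C[6]: E(K, 10) = 7; 4 ⊕ 7 = 3.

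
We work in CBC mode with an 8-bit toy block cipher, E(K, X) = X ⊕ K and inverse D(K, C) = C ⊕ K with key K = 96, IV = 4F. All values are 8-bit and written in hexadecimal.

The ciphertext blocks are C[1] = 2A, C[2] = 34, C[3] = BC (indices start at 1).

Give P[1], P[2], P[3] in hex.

CBC decryption: P_i = D(K, C_i) ⊕ C_{i−1}, with C_{0} = IV.
P[1]: D(K, 2A) = BC; BC ⊕ 4F = F3.
P[2]: D(K, 34) = A2; A2 ⊕ 2A = 88.
P[3]: D(K, BC) = 2A; 2A ⊕ 34 = 1E.

P[1] = F3, P[2] = 88, P[3] = 1E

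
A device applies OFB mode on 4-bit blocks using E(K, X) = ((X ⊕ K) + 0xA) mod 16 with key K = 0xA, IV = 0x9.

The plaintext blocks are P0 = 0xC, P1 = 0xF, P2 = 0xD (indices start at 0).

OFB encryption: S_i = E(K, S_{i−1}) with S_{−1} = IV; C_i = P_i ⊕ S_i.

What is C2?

C2 = 0x8

C0: S = E(K, 0x9) = 0xD; 0xC ⊕ 0xD = 0x1.
C1: S = E(K, 0xD) = 0x1; 0xF ⊕ 0x1 = 0xE.
C2: S = E(K, 0x1) = 0x5; 0xD ⊕ 0x5 = 0x8.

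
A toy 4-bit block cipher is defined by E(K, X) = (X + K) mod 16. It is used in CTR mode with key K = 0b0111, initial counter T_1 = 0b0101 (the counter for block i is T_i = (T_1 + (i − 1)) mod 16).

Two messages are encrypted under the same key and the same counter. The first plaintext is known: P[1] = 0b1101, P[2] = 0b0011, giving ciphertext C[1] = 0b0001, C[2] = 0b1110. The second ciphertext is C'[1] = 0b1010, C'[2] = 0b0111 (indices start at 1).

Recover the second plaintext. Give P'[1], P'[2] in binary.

P'[1] = 0b0110, P'[2] = 0b1010

In CTR with a reused counter, both messages share the same keystream S_i, so C_i ⊕ C'_i = P_i ⊕ P'_i and thus P'_i = P_i ⊕ C_i ⊕ C'_i.
P'[1]: 0b1101 ⊕ 0b0001 ⊕ 0b1010 = 0b0110.
P'[2]: 0b0011 ⊕ 0b1110 ⊕ 0b0111 = 0b1010.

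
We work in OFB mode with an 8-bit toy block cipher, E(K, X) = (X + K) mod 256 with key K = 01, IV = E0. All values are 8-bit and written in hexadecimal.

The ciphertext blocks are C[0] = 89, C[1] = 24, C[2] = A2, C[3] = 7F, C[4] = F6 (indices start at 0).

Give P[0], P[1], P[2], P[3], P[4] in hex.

P[0] = 68, P[1] = C6, P[2] = 41, P[3] = 9B, P[4] = 13

OFB decryption: S_i = E(K, S_{i−1}) with S_{−1} = IV; P_i = C_i ⊕ S_i.
P[0]: S = E(K, E0) = E1; 89 ⊕ E1 = 68.
P[1]: S = E(K, E1) = E2; 24 ⊕ E2 = C6.
P[2]: S = E(K, E2) = E3; A2 ⊕ E3 = 41.
P[3]: S = E(K, E3) = E4; 7F ⊕ E4 = 9B.
P[4]: S = E(K, E4) = E5; F6 ⊕ E5 = 13.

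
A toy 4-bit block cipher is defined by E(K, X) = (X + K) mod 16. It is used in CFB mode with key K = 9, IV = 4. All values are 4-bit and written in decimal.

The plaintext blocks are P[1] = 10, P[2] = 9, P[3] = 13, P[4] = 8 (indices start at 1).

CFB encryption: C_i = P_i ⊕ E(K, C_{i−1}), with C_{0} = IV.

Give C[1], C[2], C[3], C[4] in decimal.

C[1]: E(K, 4) = 13; 10 ⊕ 13 = 7.
C[2]: E(K, 7) = 0; 9 ⊕ 0 = 9.
C[3]: E(K, 9) = 2; 13 ⊕ 2 = 15.
C[4]: E(K, 15) = 8; 8 ⊕ 8 = 0.

C[1] = 7, C[2] = 9, C[3] = 15, C[4] = 0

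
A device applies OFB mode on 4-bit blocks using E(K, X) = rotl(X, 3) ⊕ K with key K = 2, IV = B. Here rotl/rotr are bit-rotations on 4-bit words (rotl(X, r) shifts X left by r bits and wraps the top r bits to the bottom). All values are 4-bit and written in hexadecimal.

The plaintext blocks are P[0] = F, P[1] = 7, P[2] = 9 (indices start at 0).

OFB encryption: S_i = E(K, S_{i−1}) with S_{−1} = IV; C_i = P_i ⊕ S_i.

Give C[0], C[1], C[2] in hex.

C[0]: S = E(K, B) = F; F ⊕ F = 0.
C[1]: S = E(K, F) = D; 7 ⊕ D = A.
C[2]: S = E(K, D) = C; 9 ⊕ C = 5.

C[0] = 0, C[1] = A, C[2] = 5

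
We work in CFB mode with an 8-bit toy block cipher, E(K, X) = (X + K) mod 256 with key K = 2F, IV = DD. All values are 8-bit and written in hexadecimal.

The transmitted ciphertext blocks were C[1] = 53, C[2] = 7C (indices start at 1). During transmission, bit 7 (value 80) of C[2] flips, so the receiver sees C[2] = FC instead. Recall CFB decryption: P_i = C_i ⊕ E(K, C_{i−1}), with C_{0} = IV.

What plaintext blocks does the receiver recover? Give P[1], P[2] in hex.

P[1] = 5F, P[2] = 7E

Only C[2] changed, to FC. In CFB, a change in C_i flips the same bit in P_i and garbles P_{i+1}. Decrypting the received ciphertext:
P[1]: E(K, DD) = 0C; 53 ⊕ 0C = 5F.
P[2]: E(K, 53) = 82; FC ⊕ 82 = 7E.
Blocks that differ from the original plaintext: P[2].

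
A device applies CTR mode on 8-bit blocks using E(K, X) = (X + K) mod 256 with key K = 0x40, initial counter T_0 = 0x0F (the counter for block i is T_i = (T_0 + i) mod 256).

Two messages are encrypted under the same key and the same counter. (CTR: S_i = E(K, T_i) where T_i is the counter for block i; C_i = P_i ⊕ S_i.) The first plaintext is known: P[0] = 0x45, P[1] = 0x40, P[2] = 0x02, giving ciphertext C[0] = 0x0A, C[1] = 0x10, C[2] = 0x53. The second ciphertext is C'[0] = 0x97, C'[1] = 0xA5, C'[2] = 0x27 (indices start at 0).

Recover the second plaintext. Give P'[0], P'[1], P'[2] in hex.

In CTR with a reused counter, both messages share the same keystream S_i, so C_i ⊕ C'_i = P_i ⊕ P'_i and thus P'_i = P_i ⊕ C_i ⊕ C'_i.
P'[0]: 0x45 ⊕ 0x0A ⊕ 0x97 = 0xD8.
P'[1]: 0x40 ⊕ 0x10 ⊕ 0xA5 = 0xF5.
P'[2]: 0x02 ⊕ 0x53 ⊕ 0x27 = 0x76.

P'[0] = 0xD8, P'[1] = 0xF5, P'[2] = 0x76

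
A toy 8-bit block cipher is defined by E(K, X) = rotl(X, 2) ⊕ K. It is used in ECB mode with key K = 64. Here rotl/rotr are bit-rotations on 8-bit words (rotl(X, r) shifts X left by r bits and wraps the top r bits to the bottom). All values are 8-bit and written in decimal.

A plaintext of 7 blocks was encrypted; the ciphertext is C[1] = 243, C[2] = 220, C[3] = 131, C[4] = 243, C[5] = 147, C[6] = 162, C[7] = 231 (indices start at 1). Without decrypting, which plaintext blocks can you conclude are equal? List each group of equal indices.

P[1] = P[4]

ECB encrypts each block independently with the same key, so equal ciphertext blocks imply equal plaintext blocks.
C[1] = C[4] = 243, so P[1] = P[4].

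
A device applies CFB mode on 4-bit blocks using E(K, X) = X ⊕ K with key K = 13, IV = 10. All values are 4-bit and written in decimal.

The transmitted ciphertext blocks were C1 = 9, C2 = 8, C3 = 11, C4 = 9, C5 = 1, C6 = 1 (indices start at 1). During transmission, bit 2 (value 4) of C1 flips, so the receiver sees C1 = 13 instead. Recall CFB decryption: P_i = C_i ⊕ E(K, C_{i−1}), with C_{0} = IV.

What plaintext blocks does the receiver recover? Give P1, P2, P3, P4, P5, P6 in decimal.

Only C1 changed, to 13. In CFB, a change in C_i flips the same bit in P_i and garbles P_{i+1}. Decrypting the received ciphertext:
P1: E(K, 10) = 7; 13 ⊕ 7 = 10.
P2: E(K, 13) = 0; 8 ⊕ 0 = 8.
P3: E(K, 8) = 5; 11 ⊕ 5 = 14.
P4: E(K, 11) = 6; 9 ⊕ 6 = 15.
P5: E(K, 9) = 4; 1 ⊕ 4 = 5.
P6: E(K, 1) = 12; 1 ⊕ 12 = 13.
Blocks that differ from the original plaintext: P1, P2.

P1 = 10, P2 = 8, P3 = 14, P4 = 15, P5 = 5, P6 = 13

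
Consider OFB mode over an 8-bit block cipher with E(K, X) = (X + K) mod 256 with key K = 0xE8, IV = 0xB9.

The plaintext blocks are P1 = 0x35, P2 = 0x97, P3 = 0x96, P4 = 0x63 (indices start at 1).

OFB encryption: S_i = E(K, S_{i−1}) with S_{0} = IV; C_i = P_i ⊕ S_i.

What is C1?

C1: S = E(K, 0xB9) = 0xA1; 0x35 ⊕ 0xA1 = 0x94.

C1 = 0x94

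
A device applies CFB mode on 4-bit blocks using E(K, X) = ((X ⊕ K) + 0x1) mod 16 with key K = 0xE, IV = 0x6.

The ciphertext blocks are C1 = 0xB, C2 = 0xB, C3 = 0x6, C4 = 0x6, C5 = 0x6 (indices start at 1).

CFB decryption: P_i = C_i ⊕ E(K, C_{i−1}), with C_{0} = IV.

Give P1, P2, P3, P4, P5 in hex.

P1: E(K, 0x6) = 0x9; 0xB ⊕ 0x9 = 0x2.
P2: E(K, 0xB) = 0x6; 0xB ⊕ 0x6 = 0xD.
P3: E(K, 0xB) = 0x6; 0x6 ⊕ 0x6 = 0x0.
P4: E(K, 0x6) = 0x9; 0x6 ⊕ 0x9 = 0xF.
P5: E(K, 0x6) = 0x9; 0x6 ⊕ 0x9 = 0xF.

P1 = 0x2, P2 = 0xD, P3 = 0x0, P4 = 0xF, P5 = 0xF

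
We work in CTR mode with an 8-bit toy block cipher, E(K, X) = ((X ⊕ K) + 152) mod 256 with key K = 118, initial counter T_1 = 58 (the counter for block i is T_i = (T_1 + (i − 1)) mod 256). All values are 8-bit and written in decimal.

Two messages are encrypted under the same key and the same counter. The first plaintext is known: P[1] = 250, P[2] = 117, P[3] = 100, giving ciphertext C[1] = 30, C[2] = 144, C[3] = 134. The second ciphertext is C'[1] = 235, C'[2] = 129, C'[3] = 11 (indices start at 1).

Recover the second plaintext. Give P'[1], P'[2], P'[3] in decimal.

In CTR with a reused counter, both messages share the same keystream S_i, so C_i ⊕ C'_i = P_i ⊕ P'_i and thus P'_i = P_i ⊕ C_i ⊕ C'_i.
P'[1]: 250 ⊕ 30 ⊕ 235 = 15.
P'[2]: 117 ⊕ 144 ⊕ 129 = 100.
P'[3]: 100 ⊕ 134 ⊕ 11 = 233.

P'[1] = 15, P'[2] = 100, P'[3] = 233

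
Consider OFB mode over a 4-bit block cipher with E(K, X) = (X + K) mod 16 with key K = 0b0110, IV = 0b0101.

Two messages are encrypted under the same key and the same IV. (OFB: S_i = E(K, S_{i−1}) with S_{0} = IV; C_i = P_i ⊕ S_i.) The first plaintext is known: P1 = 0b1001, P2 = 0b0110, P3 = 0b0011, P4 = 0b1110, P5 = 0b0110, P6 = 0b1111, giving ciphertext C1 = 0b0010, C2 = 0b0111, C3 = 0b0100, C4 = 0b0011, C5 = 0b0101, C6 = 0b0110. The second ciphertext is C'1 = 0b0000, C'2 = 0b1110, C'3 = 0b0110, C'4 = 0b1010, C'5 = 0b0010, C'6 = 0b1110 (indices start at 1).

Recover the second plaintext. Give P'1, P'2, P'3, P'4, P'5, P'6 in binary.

In OFB with a reused IV, both messages share the same keystream S_i, so C_i ⊕ C'_i = P_i ⊕ P'_i and thus P'_i = P_i ⊕ C_i ⊕ C'_i.
P'1: 0b1001 ⊕ 0b0010 ⊕ 0b0000 = 0b1011.
P'2: 0b0110 ⊕ 0b0111 ⊕ 0b1110 = 0b1111.
P'3: 0b0011 ⊕ 0b0100 ⊕ 0b0110 = 0b0001.
P'4: 0b1110 ⊕ 0b0011 ⊕ 0b1010 = 0b0111.
P'5: 0b0110 ⊕ 0b0101 ⊕ 0b0010 = 0b0001.
P'6: 0b1111 ⊕ 0b0110 ⊕ 0b1110 = 0b0111.

P'1 = 0b1011, P'2 = 0b1111, P'3 = 0b0001, P'4 = 0b0111, P'5 = 0b0001, P'6 = 0b0111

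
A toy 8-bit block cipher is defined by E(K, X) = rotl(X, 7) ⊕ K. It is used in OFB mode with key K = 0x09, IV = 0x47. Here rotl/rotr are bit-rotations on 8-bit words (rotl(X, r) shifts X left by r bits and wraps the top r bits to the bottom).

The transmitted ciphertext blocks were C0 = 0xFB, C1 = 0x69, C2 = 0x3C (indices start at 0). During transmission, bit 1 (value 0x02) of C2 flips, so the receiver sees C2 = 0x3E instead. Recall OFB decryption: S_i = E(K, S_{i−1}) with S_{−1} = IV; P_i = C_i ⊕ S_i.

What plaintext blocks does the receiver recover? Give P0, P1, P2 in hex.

Only C2 changed, to 0x3E. In OFB, a change in C_i flips the same bit in P_i only; the keystream is unaffected. Decrypting the received ciphertext:
P0: S = E(K, 0x47) = 0xAA; 0xFB ⊕ 0xAA = 0x51.
P1: S = E(K, 0xAA) = 0x5C; 0x69 ⊕ 0x5C = 0x35.
P2: S = E(K, 0x5C) = 0x27; 0x3E ⊕ 0x27 = 0x19.
Blocks that differ from the original plaintext: P2.

P0 = 0x51, P1 = 0x35, P2 = 0x19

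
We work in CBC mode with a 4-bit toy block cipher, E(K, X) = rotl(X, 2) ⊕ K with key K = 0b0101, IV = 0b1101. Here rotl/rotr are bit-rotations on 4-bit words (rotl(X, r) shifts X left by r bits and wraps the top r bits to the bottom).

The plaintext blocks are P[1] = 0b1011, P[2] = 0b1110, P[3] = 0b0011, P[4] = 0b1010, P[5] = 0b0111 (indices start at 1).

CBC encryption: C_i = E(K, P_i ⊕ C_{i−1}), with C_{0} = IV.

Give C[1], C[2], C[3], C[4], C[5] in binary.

C[1]: P[1] ⊕ 0b1101 = 0b0110; E(K, 0b0110) = 0b1100.
C[2]: P[2] ⊕ 0b1100 = 0b0010; E(K, 0b0010) = 0b1101.
C[3]: P[3] ⊕ 0b1101 = 0b1110; E(K, 0b1110) = 0b1110.
C[4]: P[4] ⊕ 0b1110 = 0b0100; E(K, 0b0100) = 0b0100.
C[5]: P[5] ⊕ 0b0100 = 0b0011; E(K, 0b0011) = 0b1001.

C[1] = 0b1100, C[2] = 0b1101, C[3] = 0b1110, C[4] = 0b0100, C[5] = 0b1001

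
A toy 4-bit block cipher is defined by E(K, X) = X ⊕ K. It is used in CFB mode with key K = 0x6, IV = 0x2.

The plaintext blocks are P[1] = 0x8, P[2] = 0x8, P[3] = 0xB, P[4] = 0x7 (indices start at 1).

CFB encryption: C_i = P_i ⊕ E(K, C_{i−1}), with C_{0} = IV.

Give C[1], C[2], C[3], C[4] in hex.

C[1] = 0xC, C[2] = 0x2, C[3] = 0xF, C[4] = 0xE

C[1]: E(K, 0x2) = 0x4; 0x8 ⊕ 0x4 = 0xC.
C[2]: E(K, 0xC) = 0xA; 0x8 ⊕ 0xA = 0x2.
C[3]: E(K, 0x2) = 0x4; 0xB ⊕ 0x4 = 0xF.
C[4]: E(K, 0xF) = 0x9; 0x7 ⊕ 0x9 = 0xE.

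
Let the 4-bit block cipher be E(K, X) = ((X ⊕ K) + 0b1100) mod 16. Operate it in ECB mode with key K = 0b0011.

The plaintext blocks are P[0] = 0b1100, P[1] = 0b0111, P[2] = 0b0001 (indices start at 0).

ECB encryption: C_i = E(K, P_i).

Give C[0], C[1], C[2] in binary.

C[0] = 0b1011, C[1] = 0b0000, C[2] = 0b1110

C[0]: E(K, 0b1100) = 0b1011.
C[1]: E(K, 0b0111) = 0b0000.
C[2]: E(K, 0b0001) = 0b1110.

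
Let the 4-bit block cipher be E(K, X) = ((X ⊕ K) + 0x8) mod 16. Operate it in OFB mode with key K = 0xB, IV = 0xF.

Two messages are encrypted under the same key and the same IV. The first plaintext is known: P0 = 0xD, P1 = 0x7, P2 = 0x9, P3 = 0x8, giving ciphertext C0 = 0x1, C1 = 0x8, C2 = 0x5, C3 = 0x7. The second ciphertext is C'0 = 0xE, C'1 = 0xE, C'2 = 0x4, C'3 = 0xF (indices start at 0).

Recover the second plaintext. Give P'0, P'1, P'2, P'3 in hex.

In OFB with a reused IV, both messages share the same keystream S_i, so C_i ⊕ C'_i = P_i ⊕ P'_i and thus P'_i = P_i ⊕ C_i ⊕ C'_i.
P'0: 0xD ⊕ 0x1 ⊕ 0xE = 0x2.
P'1: 0x7 ⊕ 0x8 ⊕ 0xE = 0x1.
P'2: 0x9 ⊕ 0x5 ⊕ 0x4 = 0x8.
P'3: 0x8 ⊕ 0x7 ⊕ 0xF = 0x0.

P'0 = 0x2, P'1 = 0x1, P'2 = 0x8, P'3 = 0x0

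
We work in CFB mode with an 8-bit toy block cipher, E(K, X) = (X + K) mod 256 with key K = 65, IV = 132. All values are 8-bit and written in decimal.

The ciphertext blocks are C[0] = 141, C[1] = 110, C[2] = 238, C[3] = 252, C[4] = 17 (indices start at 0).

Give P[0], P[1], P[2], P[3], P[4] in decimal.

CFB decryption: P_i = C_i ⊕ E(K, C_{i−1}), with C_{−1} = IV.
P[0]: E(K, 132) = 197; 141 ⊕ 197 = 72.
P[1]: E(K, 141) = 206; 110 ⊕ 206 = 160.
P[2]: E(K, 110) = 175; 238 ⊕ 175 = 65.
P[3]: E(K, 238) = 47; 252 ⊕ 47 = 211.
P[4]: E(K, 252) = 61; 17 ⊕ 61 = 44.

P[0] = 72, P[1] = 160, P[2] = 65, P[3] = 211, P[4] = 44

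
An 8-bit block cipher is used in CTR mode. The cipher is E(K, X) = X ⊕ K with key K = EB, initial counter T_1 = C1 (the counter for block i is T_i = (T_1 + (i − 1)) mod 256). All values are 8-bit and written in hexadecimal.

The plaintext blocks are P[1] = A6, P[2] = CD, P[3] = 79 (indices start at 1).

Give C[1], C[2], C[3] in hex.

C[1] = 8C, C[2] = E4, C[3] = 51

CTR encryption: S_i = E(K, T_i) where T_i is the counter for block i; C_i = P_i ⊕ S_i.
C[1]: T = C1, S = E(K, T) = 2A; A6 ⊕ 2A = 8C.
C[2]: T = C2, S = E(K, T) = 29; CD ⊕ 29 = E4.
C[3]: T = C3, S = E(K, T) = 28; 79 ⊕ 28 = 51.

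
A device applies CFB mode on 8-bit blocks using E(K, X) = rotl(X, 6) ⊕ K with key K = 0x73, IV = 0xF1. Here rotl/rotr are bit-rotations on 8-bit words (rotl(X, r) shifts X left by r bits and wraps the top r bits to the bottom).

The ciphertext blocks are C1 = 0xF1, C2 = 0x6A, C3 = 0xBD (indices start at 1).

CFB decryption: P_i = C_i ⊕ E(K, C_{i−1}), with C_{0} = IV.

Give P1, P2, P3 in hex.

P1 = 0xFE, P2 = 0x65, P3 = 0x54

P1: E(K, 0xF1) = 0x0F; 0xF1 ⊕ 0x0F = 0xFE.
P2: E(K, 0xF1) = 0x0F; 0x6A ⊕ 0x0F = 0x65.
P3: E(K, 0x6A) = 0xE9; 0xBD ⊕ 0xE9 = 0x54.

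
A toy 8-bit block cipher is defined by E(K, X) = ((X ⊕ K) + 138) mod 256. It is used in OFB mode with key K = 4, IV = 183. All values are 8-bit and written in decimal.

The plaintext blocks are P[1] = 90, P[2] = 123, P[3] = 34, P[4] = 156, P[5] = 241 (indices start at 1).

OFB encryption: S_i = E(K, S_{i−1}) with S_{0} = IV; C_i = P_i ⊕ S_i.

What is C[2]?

C[1]: S = E(K, 183) = 61; 90 ⊕ 61 = 103.
C[2]: S = E(K, 61) = 195; 123 ⊕ 195 = 184.

C[2] = 184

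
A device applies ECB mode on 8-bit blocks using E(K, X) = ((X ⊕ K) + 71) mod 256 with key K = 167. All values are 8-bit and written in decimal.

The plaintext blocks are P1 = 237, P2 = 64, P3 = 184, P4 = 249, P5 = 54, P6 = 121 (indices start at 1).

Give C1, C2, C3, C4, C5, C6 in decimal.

C1 = 145, C2 = 46, C3 = 102, C4 = 165, C5 = 216, C6 = 37

ECB encryption: C_i = E(K, P_i).
C1: E(K, 237) = 145.
C2: E(K, 64) = 46.
C3: E(K, 184) = 102.
C4: E(K, 249) = 165.
C5: E(K, 54) = 216.
C6: E(K, 121) = 37.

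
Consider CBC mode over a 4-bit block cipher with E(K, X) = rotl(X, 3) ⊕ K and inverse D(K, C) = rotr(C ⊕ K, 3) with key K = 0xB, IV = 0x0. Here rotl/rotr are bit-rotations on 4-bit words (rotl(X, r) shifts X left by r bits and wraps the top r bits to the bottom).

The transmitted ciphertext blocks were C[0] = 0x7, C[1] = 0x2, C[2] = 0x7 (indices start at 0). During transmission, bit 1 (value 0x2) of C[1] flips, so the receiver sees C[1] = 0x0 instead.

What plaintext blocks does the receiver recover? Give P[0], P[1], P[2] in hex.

P[0] = 0x9, P[1] = 0x0, P[2] = 0x9

CBC decryption: P_i = D(K, C_i) ⊕ C_{i−1}, with C_{−1} = IV.
Only C[1] changed, to 0x0. In CBC, a change in C_i garbles P_i and flips the same bit in P_{i+1}. Decrypting the received ciphertext:
P[0]: D(K, 0x7) = 0x9; 0x9 ⊕ 0x0 = 0x9.
P[1]: D(K, 0x0) = 0x7; 0x7 ⊕ 0x7 = 0x0.
P[2]: D(K, 0x7) = 0x9; 0x9 ⊕ 0x0 = 0x9.
Blocks that differ from the original plaintext: P[1], P[2].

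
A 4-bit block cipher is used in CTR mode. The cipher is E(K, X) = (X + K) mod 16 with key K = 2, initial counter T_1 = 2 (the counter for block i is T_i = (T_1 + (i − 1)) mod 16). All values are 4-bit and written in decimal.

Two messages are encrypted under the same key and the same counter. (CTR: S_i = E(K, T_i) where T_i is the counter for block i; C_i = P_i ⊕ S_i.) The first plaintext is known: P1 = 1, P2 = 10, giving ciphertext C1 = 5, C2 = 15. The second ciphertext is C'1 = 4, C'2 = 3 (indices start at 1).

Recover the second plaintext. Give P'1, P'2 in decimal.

P'1 = 0, P'2 = 6

In CTR with a reused counter, both messages share the same keystream S_i, so C_i ⊕ C'_i = P_i ⊕ P'_i and thus P'_i = P_i ⊕ C_i ⊕ C'_i.
P'1: 1 ⊕ 5 ⊕ 4 = 0.
P'2: 10 ⊕ 15 ⊕ 3 = 6.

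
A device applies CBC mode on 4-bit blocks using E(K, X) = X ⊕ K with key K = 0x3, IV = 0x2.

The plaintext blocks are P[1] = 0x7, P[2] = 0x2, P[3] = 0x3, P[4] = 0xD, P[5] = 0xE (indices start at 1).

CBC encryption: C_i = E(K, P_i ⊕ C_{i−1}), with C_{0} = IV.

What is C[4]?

C[4] = 0x9

C[1]: P[1] ⊕ 0x2 = 0x5; E(K, 0x5) = 0x6.
C[2]: P[2] ⊕ 0x6 = 0x4; E(K, 0x4) = 0x7.
C[3]: P[3] ⊕ 0x7 = 0x4; E(K, 0x4) = 0x7.
C[4]: P[4] ⊕ 0x7 = 0xA; E(K, 0xA) = 0x9.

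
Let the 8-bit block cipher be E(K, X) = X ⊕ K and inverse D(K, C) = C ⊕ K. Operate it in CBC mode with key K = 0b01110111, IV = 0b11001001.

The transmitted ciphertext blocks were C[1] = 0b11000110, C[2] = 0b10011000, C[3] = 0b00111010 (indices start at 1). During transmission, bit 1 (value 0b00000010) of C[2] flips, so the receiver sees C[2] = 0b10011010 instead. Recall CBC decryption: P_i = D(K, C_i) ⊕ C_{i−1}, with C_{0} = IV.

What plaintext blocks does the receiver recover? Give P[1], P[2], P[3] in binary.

P[1] = 0b01111000, P[2] = 0b00101011, P[3] = 0b11010111

Only C[2] changed, to 0b10011010. In CBC, a change in C_i garbles P_i and flips the same bit in P_{i+1}. Decrypting the received ciphertext:
P[1]: D(K, 0b11000110) = 0b10110001; 0b10110001 ⊕ 0b11001001 = 0b01111000.
P[2]: D(K, 0b10011010) = 0b11101101; 0b11101101 ⊕ 0b11000110 = 0b00101011.
P[3]: D(K, 0b00111010) = 0b01001101; 0b01001101 ⊕ 0b10011010 = 0b11010111.
Blocks that differ from the original plaintext: P[2], P[3].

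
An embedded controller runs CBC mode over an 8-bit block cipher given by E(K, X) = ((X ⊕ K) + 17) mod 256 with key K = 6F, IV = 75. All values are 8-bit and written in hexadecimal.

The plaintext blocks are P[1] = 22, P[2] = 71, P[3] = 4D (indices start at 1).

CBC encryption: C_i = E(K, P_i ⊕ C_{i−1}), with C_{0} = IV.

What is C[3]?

C[3] = 61

C[1]: P[1] ⊕ 75 = 57; E(K, 57) = 4F.
C[2]: P[2] ⊕ 4F = 3E; E(K, 3E) = 68.
C[3]: P[3] ⊕ 68 = 25; E(K, 25) = 61.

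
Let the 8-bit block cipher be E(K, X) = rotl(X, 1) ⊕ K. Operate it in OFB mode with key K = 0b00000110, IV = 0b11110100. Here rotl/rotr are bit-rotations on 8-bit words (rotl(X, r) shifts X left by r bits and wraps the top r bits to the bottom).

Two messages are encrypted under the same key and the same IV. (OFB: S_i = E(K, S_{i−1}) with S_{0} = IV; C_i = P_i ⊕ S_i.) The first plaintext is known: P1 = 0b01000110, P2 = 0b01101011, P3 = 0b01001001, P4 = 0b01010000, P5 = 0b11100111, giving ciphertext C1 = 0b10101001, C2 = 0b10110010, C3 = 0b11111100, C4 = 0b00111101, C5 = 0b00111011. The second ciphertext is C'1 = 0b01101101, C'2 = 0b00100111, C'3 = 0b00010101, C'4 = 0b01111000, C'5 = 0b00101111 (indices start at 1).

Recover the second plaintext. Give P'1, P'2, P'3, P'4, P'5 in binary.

P'1 = 0b10000010, P'2 = 0b11111110, P'3 = 0b10100000, P'4 = 0b00010101, P'5 = 0b11110011

In OFB with a reused IV, both messages share the same keystream S_i, so C_i ⊕ C'_i = P_i ⊕ P'_i and thus P'_i = P_i ⊕ C_i ⊕ C'_i.
P'1: 0b01000110 ⊕ 0b10101001 ⊕ 0b01101101 = 0b10000010.
P'2: 0b01101011 ⊕ 0b10110010 ⊕ 0b00100111 = 0b11111110.
P'3: 0b01001001 ⊕ 0b11111100 ⊕ 0b00010101 = 0b10100000.
P'4: 0b01010000 ⊕ 0b00111101 ⊕ 0b01111000 = 0b00010101.
P'5: 0b11100111 ⊕ 0b00111011 ⊕ 0b00101111 = 0b11110011.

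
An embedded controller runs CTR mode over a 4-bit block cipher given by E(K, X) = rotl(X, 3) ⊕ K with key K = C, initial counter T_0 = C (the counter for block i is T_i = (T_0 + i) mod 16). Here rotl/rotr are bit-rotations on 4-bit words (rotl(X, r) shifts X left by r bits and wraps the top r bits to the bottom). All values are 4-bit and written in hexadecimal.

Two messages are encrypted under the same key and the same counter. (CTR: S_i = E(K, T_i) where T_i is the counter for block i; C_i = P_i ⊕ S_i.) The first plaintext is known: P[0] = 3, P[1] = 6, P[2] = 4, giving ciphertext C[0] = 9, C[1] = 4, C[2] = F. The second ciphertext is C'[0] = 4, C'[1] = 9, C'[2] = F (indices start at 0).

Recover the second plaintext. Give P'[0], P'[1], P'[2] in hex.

In CTR with a reused counter, both messages share the same keystream S_i, so C_i ⊕ C'_i = P_i ⊕ P'_i and thus P'_i = P_i ⊕ C_i ⊕ C'_i.
P'[0]: 3 ⊕ 9 ⊕ 4 = E.
P'[1]: 6 ⊕ 4 ⊕ 9 = B.
P'[2]: 4 ⊕ F ⊕ F = 4.

P'[0] = E, P'[1] = B, P'[2] = 4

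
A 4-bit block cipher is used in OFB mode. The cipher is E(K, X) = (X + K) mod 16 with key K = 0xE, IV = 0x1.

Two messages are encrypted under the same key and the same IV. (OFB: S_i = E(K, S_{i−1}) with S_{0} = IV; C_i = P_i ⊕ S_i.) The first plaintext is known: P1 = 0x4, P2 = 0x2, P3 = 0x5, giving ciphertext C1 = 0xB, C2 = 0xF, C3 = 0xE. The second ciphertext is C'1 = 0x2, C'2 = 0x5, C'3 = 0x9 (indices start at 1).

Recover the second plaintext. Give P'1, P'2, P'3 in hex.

P'1 = 0xD, P'2 = 0x8, P'3 = 0x2

In OFB with a reused IV, both messages share the same keystream S_i, so C_i ⊕ C'_i = P_i ⊕ P'_i and thus P'_i = P_i ⊕ C_i ⊕ C'_i.
P'1: 0x4 ⊕ 0xB ⊕ 0x2 = 0xD.
P'2: 0x2 ⊕ 0xF ⊕ 0x5 = 0x8.
P'3: 0x5 ⊕ 0xE ⊕ 0x9 = 0x2.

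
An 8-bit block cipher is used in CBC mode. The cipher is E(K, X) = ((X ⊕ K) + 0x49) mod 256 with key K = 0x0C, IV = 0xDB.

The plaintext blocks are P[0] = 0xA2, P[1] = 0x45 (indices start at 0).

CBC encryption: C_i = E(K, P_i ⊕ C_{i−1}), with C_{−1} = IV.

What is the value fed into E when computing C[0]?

0x79

C[0]: P[0] ⊕ 0xDB = 0x79; E(K, 0x79) = 0xBE.
So the input to E for block [0] is 0x79.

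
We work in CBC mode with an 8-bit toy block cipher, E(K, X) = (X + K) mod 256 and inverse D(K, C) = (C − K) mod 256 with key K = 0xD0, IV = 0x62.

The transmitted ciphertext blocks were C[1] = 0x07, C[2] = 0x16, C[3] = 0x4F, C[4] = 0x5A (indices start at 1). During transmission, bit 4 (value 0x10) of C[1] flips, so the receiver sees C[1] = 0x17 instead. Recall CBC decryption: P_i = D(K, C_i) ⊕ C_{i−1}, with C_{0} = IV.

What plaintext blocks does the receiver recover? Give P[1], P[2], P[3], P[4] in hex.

P[1] = 0x25, P[2] = 0x51, P[3] = 0x69, P[4] = 0xC5

Only C[1] changed, to 0x17. In CBC, a change in C_i garbles P_i and flips the same bit in P_{i+1}. Decrypting the received ciphertext:
P[1]: D(K, 0x17) = 0x47; 0x47 ⊕ 0x62 = 0x25.
P[2]: D(K, 0x16) = 0x46; 0x46 ⊕ 0x17 = 0x51.
P[3]: D(K, 0x4F) = 0x7F; 0x7F ⊕ 0x16 = 0x69.
P[4]: D(K, 0x5A) = 0x8A; 0x8A ⊕ 0x4F = 0xC5.
Blocks that differ from the original plaintext: P[1], P[2].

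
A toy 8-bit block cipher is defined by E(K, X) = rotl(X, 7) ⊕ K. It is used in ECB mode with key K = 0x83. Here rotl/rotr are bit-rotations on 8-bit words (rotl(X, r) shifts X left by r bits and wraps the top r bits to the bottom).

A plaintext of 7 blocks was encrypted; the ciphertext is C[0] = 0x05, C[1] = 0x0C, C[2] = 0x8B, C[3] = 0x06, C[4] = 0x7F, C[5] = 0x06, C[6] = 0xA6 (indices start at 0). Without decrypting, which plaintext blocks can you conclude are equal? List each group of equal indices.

ECB encrypts each block independently with the same key, so equal ciphertext blocks imply equal plaintext blocks.
C[3] = C[5] = 0x06, so P[3] = P[5].

P[3] = P[5]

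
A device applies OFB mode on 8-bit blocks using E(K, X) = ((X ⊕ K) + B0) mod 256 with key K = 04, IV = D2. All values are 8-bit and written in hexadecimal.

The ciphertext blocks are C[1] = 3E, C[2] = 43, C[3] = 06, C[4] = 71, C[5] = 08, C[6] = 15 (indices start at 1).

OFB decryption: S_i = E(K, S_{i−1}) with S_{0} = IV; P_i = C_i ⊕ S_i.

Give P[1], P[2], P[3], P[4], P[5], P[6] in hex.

P[1]: S = E(K, D2) = 86; 3E ⊕ 86 = B8.
P[2]: S = E(K, 86) = 32; 43 ⊕ 32 = 71.
P[3]: S = E(K, 32) = E6; 06 ⊕ E6 = E0.
P[4]: S = E(K, E6) = 92; 71 ⊕ 92 = E3.
P[5]: S = E(K, 92) = 46; 08 ⊕ 46 = 4E.
P[6]: S = E(K, 46) = F2; 15 ⊕ F2 = E7.

P[1] = B8, P[2] = 71, P[3] = E0, P[4] = E3, P[5] = 4E, P[6] = E7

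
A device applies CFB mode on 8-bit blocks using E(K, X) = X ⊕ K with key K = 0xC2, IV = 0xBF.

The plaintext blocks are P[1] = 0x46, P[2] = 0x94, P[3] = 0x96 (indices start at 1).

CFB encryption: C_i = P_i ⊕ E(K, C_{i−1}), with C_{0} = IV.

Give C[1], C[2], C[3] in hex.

C[1]: E(K, 0xBF) = 0x7D; 0x46 ⊕ 0x7D = 0x3B.
C[2]: E(K, 0x3B) = 0xF9; 0x94 ⊕ 0xF9 = 0x6D.
C[3]: E(K, 0x6D) = 0xAF; 0x96 ⊕ 0xAF = 0x39.

C[1] = 0x3B, C[2] = 0x6D, C[3] = 0x39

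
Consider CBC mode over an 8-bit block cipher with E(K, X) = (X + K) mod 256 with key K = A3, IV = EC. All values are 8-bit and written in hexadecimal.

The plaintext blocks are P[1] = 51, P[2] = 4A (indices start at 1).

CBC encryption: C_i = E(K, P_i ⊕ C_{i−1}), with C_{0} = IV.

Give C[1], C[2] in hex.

C[1]: P[1] ⊕ EC = BD; E(K, BD) = 60.
C[2]: P[2] ⊕ 60 = 2A; E(K, 2A) = CD.

C[1] = 60, C[2] = CD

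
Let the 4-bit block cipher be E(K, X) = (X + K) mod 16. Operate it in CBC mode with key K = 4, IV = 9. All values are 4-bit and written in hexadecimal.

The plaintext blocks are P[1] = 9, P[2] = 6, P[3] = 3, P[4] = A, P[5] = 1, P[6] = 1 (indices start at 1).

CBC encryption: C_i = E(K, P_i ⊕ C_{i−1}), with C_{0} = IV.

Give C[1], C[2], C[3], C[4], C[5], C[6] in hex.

C[1]: P[1] ⊕ 9 = 0; E(K, 0) = 4.
C[2]: P[2] ⊕ 4 = 2; E(K, 2) = 6.
C[3]: P[3] ⊕ 6 = 5; E(K, 5) = 9.
C[4]: P[4] ⊕ 9 = 3; E(K, 3) = 7.
C[5]: P[5] ⊕ 7 = 6; E(K, 6) = A.
C[6]: P[6] ⊕ A = B; E(K, B) = F.

C[1] = 4, C[2] = 6, C[3] = 9, C[4] = 7, C[5] = A, C[6] = F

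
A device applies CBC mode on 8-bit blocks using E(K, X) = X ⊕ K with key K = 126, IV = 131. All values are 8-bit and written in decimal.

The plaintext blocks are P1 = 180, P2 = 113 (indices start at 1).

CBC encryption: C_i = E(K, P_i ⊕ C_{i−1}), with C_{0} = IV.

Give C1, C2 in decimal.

C1: P1 ⊕ 131 = 55; E(K, 55) = 73.
C2: P2 ⊕ 73 = 56; E(K, 56) = 70.

C1 = 73, C2 = 70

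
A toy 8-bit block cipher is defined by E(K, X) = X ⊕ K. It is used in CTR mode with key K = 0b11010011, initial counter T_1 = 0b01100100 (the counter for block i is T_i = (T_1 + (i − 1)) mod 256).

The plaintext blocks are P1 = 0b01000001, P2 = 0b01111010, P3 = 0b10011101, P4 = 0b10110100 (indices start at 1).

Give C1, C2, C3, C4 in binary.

CTR encryption: S_i = E(K, T_i) where T_i is the counter for block i; C_i = P_i ⊕ S_i.
C1: T = 0b01100100, S = E(K, T) = 0b10110111; 0b01000001 ⊕ 0b10110111 = 0b11110110.
C2: T = 0b01100101, S = E(K, T) = 0b10110110; 0b01111010 ⊕ 0b10110110 = 0b11001100.
C3: T = 0b01100110, S = E(K, T) = 0b10110101; 0b10011101 ⊕ 0b10110101 = 0b00101000.
C4: T = 0b01100111, S = E(K, T) = 0b10110100; 0b10110100 ⊕ 0b10110100 = 0b00000000.

C1 = 0b11110110, C2 = 0b11001100, C3 = 0b00101000, C4 = 0b00000000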